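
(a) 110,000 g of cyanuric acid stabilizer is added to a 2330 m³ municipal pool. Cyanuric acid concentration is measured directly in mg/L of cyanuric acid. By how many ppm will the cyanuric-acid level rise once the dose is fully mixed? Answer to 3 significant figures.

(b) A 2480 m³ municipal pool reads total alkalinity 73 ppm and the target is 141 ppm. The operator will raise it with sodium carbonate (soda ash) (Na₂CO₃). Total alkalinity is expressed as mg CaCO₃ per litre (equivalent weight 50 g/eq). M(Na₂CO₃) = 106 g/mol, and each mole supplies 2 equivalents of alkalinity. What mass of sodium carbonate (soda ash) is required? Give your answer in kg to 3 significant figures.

(a) Volume: 2330 m³ = 2,330,000 L.
(a) Rise: 110,000 g / 2,330,000 L × 1000 = 47.21 mg/L.

(b) Volume: 2480 m³ = 2,480,000 L.
(b) Alkalinity to add: (141 − 73) = 68 mg/L as CaCO₃ × 2,480,000 L = 168,600 g as CaCO₃.
(b) Equivalents: 168,600 g ÷ 50 g/eq = 3373 eq.
(b) Each mole of Na₂CO₃ supplies 2 eq, so 3373 / 2 = 1686 mol.
(b) Mass: 1686 mol × 106 g/mol = 178,800 g.

(a) 47.2 ppm; (b) 179 kg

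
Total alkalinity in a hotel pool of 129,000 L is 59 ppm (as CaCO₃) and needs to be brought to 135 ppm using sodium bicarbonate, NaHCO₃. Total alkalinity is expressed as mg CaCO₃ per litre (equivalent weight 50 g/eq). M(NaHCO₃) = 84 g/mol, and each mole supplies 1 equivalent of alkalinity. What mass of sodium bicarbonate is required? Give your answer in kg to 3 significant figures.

Alkalinity to add: (135 − 59) = 76 mg/L as CaCO₃ × 129,000 L = 9804 g as CaCO₃.
Equivalents: 9804 g ÷ 50 g/eq = 196.1 eq.
NaHCO₃ supplies 1 eq per mole → 196.1 mol.
Mass: 196.1 mol × 84 g/mol = 16,470 g.

16.5 kg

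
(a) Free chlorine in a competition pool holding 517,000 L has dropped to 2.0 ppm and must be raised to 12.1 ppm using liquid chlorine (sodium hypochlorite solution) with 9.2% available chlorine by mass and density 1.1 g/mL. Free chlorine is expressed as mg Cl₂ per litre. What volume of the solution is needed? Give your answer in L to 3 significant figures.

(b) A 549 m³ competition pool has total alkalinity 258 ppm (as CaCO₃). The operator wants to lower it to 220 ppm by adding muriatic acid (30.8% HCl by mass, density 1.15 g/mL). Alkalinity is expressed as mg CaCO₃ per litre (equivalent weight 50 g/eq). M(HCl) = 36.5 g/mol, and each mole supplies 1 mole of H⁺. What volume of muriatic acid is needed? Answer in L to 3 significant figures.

(a) Chlorine deficit: 12.1 − 2.0 = 10.1 ppm = 10.1 mg/L as Cl₂.
(a) Cl₂ equivalent needed: 10.1 mg/L × 517,000 L = 5,222,000 mg = 5222 g.
(a) Product at 9.2% available chlorine: 5222 / 0.092 = 56,760 g.
(a) Volume at density 1.1 g/mL: 56,760 g ÷ 1.1 g/mL = 51,600 mL.

(b) Volume: 549 m³ = 549,000 L.
(b) Alkalinity to neutralize: (258 − 220) = 38 mg/L as CaCO₃ × 549,000 L = 20,860 g as CaCO₃.
(b) Equivalents of H⁺ required: 20,860 ÷ 50 g/eq = 417.2 eq = 417.2 mol HCl.
(b) Mass of HCl: 417.2 × 36.5 = 15,230 g.
(b) Mass of 30.8% solution: 15,230 / 0.308 = 49,450 g.
(b) Volume: 49,450 g ÷ 1.15 g/mL = 43,000 mL.

(a) 51.6 L; (b) 43.0 L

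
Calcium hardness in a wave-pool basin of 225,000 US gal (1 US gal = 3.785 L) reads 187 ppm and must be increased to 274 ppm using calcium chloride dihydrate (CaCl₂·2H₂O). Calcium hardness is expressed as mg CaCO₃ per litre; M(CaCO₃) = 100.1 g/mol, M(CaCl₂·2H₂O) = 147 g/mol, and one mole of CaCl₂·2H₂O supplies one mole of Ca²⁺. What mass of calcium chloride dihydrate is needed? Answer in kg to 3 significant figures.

Volume: 225,000 US gal × 3.785 L/gal = 851,625 L.
Hardness to add: (274 − 187) = 87 mg/L as CaCO₃ × 851,625 L = 74,090 g as CaCO₃.
Moles of Ca²⁺ (1 mol Ca²⁺ ≡ 1 mol CaCO₃): 74,090 / 100.1 g/mol = 740.2 mol.
Mass of CaCl₂·2H₂O: 740.2 × 147 = 108,800 g.

109 kg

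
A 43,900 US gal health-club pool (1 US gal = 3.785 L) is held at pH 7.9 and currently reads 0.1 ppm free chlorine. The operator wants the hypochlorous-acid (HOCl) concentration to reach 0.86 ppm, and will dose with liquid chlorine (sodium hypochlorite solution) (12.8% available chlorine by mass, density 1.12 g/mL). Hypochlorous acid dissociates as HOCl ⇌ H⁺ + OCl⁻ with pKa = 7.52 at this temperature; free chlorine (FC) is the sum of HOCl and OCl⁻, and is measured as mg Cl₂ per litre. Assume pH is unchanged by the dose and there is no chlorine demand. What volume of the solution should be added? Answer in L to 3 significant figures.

3.27 L

Volume: 43,900 US gal × 3.785 L/gal = 166,162 L.
[OCl⁻]/[HOCl] = 10^(pH − pKa) = 10^(7.9 − 7.52) = 2.399; fraction as HOCl = 1/(1 + 2.399) = 0.2942.
Free chlorine required for 0.86 ppm HOCl: 0.86 / 0.2942 = 2.923 ppm.
FC to add: 2.923 − 0.1 = 2.823 mg/L as Cl₂.
Cl₂ equivalent: 2.823 mg/L × 166,162 L = 469.1 g.
Product at 12.8% available Cl: 469.1 / 0.128 = 3665 g.
Volume: 3665 g ÷ 1.12 g/mL = 3272 mL.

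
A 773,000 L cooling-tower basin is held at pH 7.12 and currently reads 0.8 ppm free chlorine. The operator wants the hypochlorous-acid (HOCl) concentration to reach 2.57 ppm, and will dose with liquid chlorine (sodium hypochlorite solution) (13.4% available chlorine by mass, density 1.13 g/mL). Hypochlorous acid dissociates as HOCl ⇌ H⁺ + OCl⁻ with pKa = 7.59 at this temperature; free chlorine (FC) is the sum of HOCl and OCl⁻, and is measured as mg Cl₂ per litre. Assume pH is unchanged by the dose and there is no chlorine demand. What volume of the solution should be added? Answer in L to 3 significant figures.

13.5 L

[OCl⁻]/[HOCl] = 10^(pH − pKa) = 10^(7.12 − 7.59) = 0.3388; fraction as HOCl = 1/(1 + 0.3388) = 0.7469.
Free chlorine required for 2.57 ppm HOCl: 2.57 / 0.7469 = 3.441 ppm.
FC to add: 3.441 − 0.8 = 2.641 mg/L as Cl₂.
Cl₂ equivalent: 2.641 mg/L × 773,000 L = 2041 g.
Product at 13.4% available Cl: 2041 / 0.134 = 15,230 g.
Volume: 15,230 g ÷ 1.13 g/mL = 13,480 mL.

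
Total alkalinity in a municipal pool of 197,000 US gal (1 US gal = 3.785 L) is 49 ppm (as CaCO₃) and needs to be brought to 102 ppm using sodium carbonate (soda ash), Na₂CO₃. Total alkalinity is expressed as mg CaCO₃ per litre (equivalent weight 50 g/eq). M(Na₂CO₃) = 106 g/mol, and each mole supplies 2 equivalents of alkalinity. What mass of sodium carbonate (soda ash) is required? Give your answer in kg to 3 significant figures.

41.9 kg

Volume: 197,000 US gal × 3.785 L/gal = 745,645 L.
Alkalinity to add: (102 − 49) = 53 mg/L as CaCO₃ × 745,645 L = 39,520 g as CaCO₃.
Equivalents: 39,520 g ÷ 50 g/eq = 790.4 eq.
Each mole of Na₂CO₃ supplies 2 eq, so 790.4 / 2 = 395.2 mol.
Mass: 395.2 mol × 106 g/mol = 41,890 g.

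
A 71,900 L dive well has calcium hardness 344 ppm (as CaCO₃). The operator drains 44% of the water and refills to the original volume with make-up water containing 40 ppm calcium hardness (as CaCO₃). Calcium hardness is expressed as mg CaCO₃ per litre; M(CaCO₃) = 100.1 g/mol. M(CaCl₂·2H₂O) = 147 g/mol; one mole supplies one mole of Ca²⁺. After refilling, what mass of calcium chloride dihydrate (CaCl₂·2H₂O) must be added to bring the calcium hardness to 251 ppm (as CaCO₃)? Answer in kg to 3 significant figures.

After draining 44% and refilling: 344 × 0.56 + 40 × 0.44 = 210.24 ppm.
Deficit to target: 251 − 210.24 = 40.76 mg/L.
As CaCO₃: 40.76 mg/L × 71,900 L = 2931 g; ÷ 100.1 = 29.28 mol Ca²⁺.
Mass: 29.28 × 147 = 4304 g.

4.30 kg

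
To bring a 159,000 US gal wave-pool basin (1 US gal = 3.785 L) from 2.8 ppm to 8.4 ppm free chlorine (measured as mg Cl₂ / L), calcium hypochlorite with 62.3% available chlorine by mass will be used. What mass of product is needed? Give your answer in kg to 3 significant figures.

Volume: 159,000 US gal × 3.785 L/gal = 601,815 L.
Chlorine deficit: 8.4 − 2.8 = 5.6 ppm = 5.6 mg/L as Cl₂.
Cl₂ equivalent needed: 5.6 mg/L × 601,815 L = 3,370,000 mg = 3370 g.
Product at 62.3% available chlorine: 3370 / 0.623 = 5410 g.

5.41 kg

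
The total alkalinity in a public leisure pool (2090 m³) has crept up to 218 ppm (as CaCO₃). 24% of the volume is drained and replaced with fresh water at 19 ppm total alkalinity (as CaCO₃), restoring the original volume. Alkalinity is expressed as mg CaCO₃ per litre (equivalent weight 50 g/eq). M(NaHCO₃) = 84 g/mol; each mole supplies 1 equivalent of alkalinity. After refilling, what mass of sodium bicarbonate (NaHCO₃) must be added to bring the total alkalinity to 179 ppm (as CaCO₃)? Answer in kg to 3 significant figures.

30.8 kg

Volume: 2090 m³ = 2,090,000 L.
After draining 24% and refilling: 218 × 0.76 + 19 × 0.24 = 170.24 ppm.
Deficit to target: 179 − 170.24 = 8.76 mg/L.
As CaCO₃: 8.76 mg/L × 2,090,000 L = 18,310 g; ÷ 50 g/eq ÷ 1 = 366.2 mol NaHCO₃.
Mass: 366.2 × 84 = 30,760 g.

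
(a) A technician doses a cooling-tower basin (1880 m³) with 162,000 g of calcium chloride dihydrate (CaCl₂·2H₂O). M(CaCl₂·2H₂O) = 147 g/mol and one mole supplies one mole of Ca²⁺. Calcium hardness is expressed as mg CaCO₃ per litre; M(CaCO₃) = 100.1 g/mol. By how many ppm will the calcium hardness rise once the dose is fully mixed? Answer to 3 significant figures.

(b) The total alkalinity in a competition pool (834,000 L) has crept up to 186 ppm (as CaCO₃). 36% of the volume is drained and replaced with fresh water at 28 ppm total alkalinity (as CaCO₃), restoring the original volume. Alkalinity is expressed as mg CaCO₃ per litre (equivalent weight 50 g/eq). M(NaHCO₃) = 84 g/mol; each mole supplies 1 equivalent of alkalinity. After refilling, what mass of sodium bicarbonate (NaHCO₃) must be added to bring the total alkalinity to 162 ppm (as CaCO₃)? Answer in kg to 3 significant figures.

(a) 58.7 ppm; (b) 46.1 kg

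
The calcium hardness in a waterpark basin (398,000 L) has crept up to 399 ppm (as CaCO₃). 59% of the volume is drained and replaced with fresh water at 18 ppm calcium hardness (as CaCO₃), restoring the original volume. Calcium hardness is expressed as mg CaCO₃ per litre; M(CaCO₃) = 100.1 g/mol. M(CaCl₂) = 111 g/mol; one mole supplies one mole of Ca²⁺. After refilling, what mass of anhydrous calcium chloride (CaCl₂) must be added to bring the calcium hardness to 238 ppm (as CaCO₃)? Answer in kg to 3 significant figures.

28.2 kg

After draining 59% and refilling: 399 × 0.41 + 18 × 0.59 = 174.21 ppm.
Deficit to target: 238 − 174.21 = 63.79 mg/L.
As CaCO₃: 63.79 mg/L × 398,000 L = 25,390 g; ÷ 100.1 = 253.6 mol Ca²⁺.
Mass: 253.6 × 111 = 28,150 g.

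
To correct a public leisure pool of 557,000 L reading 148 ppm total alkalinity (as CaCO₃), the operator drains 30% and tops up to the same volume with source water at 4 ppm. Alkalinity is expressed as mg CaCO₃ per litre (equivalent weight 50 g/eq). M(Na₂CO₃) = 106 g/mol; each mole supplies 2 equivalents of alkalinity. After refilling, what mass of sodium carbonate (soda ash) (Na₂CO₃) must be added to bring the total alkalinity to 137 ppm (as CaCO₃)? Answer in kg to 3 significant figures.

After draining 30% and refilling: 148 × 0.70 + 4 × 0.30 = 104.8 ppm.
Deficit to target: 137 − 104.8 = 32.2 mg/L.
As CaCO₃: 32.2 mg/L × 557,000 L = 17,940 g; ÷ 50 g/eq ÷ 2 = 179.4 mol Na₂CO₃.
Mass: 179.4 × 106 = 19,010 g.

19.0 kg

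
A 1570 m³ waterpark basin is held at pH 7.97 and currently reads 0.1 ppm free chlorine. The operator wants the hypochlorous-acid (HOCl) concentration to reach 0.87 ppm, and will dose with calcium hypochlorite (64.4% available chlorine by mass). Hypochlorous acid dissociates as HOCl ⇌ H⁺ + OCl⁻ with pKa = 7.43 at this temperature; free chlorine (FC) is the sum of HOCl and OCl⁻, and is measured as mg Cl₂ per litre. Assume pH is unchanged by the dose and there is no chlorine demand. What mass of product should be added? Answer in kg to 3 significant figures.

9.23 kg

Volume: 1570 m³ = 1,570,000 L.
[OCl⁻]/[HOCl] = 10^(pH − pKa) = 10^(7.97 − 7.43) = 3.467; fraction as HOCl = 1/(1 + 3.467) = 0.2238.
Free chlorine required for 0.87 ppm HOCl: 0.87 / 0.2238 = 3.887 ppm.
FC to add: 3.887 − 0.1 = 3.787 mg/L as Cl₂.
Cl₂ equivalent: 3.787 mg/L × 1,570,000 L = 5945 g.
Product at 64.4% available Cl: 5945 / 0.644 = 9231 g.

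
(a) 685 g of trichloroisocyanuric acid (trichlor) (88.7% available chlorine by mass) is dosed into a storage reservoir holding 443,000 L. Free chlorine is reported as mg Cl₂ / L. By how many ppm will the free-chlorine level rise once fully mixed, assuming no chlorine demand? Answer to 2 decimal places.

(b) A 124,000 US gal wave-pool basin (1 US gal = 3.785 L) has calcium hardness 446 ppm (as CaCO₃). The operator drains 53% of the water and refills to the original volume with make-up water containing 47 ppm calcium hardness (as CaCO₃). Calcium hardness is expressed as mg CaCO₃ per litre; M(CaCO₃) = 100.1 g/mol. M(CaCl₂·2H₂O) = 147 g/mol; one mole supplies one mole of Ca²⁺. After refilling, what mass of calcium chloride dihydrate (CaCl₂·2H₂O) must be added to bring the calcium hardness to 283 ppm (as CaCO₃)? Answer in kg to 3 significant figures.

(a) 1.37 ppm; (b) 33.4 kg

(a) Available chlorine delivered: 685 g × 0.887 = 607.6 g as Cl₂.
(a) Concentration rise: 607.6 g / 443,000 L = 1.372 mg/L = 1.37 ppm.

(b) Volume: 124,000 US gal × 3.785 L/gal = 469,340 L.
(b) After draining 53% and refilling: 446 × 0.47 + 47 × 0.53 = 234.53 ppm.
(b) Deficit to target: 283 − 234.53 = 48.47 mg/L.
(b) As CaCO₃: 48.47 mg/L × 469,340 L = 22,750 g; ÷ 100.1 = 227.3 mol Ca²⁺.
(b) Mass: 227.3 × 147 = 33,410 g.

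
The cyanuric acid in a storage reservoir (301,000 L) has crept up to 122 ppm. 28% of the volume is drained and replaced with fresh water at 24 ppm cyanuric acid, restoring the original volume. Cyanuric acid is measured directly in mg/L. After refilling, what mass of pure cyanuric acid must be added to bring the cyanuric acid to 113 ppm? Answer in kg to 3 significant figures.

5.55 kg

After draining 28% and refilling: 122 × 0.72 + 24 × 0.28 = 94.56 ppm.
Deficit to target: 113 − 94.56 = 18.44 mg/L.
Mass: 18.44 mg/L × 301,000 L = 5550 g cyanuric acid.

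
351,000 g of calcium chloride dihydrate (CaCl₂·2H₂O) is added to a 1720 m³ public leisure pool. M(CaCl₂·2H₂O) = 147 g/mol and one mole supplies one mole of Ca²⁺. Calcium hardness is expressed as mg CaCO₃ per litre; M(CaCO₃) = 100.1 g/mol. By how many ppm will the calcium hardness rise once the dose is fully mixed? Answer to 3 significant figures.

139 ppm

Volume: 1720 m³ = 1,720,000 L.
Moles of Ca²⁺: 351,000 g ÷ 147 g/mol = 2388 mol.
As CaCO₃: 2388 mol × 100.1 g/mol = 239,000 g.
Rise: 239,000 g / 1,720,000 L × 1000 = 139 mg/L.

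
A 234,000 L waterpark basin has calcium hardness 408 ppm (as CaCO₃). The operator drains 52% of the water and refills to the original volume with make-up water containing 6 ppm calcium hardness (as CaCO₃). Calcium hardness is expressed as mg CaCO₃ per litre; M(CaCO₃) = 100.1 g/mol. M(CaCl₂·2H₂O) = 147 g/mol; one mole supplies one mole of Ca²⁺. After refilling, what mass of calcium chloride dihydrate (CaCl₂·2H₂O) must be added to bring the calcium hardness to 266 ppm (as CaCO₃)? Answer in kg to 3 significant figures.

23.0 kg

After draining 52% and refilling: 408 × 0.48 + 6 × 0.52 = 198.96 ppm.
Deficit to target: 266 − 198.96 = 67.04 mg/L.
As CaCO₃: 67.04 mg/L × 234,000 L = 15,690 g; ÷ 100.1 = 156.7 mol Ca²⁺.
Mass: 156.7 × 147 = 23,040 g.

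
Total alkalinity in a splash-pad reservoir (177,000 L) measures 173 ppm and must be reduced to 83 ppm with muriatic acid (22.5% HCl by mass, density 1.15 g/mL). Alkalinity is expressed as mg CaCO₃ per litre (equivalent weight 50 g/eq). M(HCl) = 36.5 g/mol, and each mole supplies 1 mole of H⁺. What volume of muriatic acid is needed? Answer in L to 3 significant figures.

44.9 L

Alkalinity to neutralize: (173 − 83) = 90 mg/L as CaCO₃ × 177,000 L = 15,930 g as CaCO₃.
Equivalents of H⁺ required: 15,930 ÷ 50 g/eq = 318.6 eq = 318.6 mol HCl.
Mass of HCl: 318.6 × 36.5 = 11,630 g.
Mass of 22.5% solution: 11,630 / 0.225 = 51,680 g.
Volume: 51,680 g ÷ 1.15 g/mL = 44,940 mL.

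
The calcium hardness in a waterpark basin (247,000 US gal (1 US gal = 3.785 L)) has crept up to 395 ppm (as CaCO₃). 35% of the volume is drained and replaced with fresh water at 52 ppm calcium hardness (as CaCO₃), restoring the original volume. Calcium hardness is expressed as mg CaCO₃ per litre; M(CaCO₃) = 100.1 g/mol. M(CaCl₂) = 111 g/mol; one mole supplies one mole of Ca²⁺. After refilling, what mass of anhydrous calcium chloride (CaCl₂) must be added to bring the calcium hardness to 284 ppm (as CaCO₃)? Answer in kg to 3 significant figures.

9.38 kg

Volume: 247,000 US gal × 3.785 L/gal = 934,895 L.
After draining 35% and refilling: 395 × 0.65 + 52 × 0.35 = 274.95 ppm.
Deficit to target: 284 − 274.95 = 9.05 mg/L.
As CaCO₃: 9.05 mg/L × 934,895 L = 8461 g; ÷ 100.1 = 84.52 mol Ca²⁺.
Mass: 84.52 × 111 = 9382 g.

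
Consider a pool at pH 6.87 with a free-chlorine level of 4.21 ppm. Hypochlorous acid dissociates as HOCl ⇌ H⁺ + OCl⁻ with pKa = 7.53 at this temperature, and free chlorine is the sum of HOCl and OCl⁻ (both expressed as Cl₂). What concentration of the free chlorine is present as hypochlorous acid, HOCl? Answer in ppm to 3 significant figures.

[OCl⁻]/[HOCl] = 10^(pH − pKa) = 10^(6.87 − 7.53) = 10^-0.66 = 0.2188.
Fraction as HOCl = 1 / (1 + 0.2188) = 0.8205.
HOCl = 0.8205 × 4.21 ppm = 3.454 ppm.

3.45 ppm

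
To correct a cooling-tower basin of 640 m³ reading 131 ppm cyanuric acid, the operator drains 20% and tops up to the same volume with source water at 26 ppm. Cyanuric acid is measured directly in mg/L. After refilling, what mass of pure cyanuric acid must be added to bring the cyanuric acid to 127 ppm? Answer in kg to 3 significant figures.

Volume: 640 m³ = 640,000 L.
After draining 20% and refilling: 131 × 0.80 + 26 × 0.20 = 110 ppm.
Deficit to target: 127 − 110 = 17 mg/L.
Mass: 17 mg/L × 640,000 L = 10,880 g cyanuric acid.

10.9 kg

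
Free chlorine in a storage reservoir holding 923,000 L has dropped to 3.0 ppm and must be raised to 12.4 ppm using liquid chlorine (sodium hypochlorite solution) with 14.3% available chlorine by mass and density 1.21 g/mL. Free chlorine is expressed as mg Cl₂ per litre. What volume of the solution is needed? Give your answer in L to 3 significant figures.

50.1 L

Chlorine deficit: 12.4 − 3.0 = 9.4 ppm = 9.4 mg/L as Cl₂.
Cl₂ equivalent needed: 9.4 mg/L × 923,000 L = 8,676,000 mg = 8676 g.
Product at 14.3% available chlorine: 8676 / 0.143 = 60,670 g.
Volume at density 1.21 g/mL: 60,670 g ÷ 1.21 g/mL = 50,140 mL.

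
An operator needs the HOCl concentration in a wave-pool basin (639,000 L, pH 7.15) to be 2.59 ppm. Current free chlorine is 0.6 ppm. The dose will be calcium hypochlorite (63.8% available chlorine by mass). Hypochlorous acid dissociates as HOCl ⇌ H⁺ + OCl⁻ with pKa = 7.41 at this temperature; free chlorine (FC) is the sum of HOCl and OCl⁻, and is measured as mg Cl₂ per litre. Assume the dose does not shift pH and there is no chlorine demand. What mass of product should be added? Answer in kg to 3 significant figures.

3.42 kg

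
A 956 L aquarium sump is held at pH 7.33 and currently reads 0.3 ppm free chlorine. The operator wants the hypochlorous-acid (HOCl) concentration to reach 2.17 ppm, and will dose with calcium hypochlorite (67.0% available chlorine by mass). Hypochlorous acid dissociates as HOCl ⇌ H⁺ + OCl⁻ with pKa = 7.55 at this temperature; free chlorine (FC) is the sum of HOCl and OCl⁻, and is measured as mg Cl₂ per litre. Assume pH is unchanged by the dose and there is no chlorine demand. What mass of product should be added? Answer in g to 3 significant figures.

[OCl⁻]/[HOCl] = 10^(pH − pKa) = 10^(7.33 − 7.55) = 0.6026; fraction as HOCl = 1/(1 + 0.6026) = 0.624.
Free chlorine required for 2.17 ppm HOCl: 2.17 / 0.624 = 3.478 ppm.
FC to add: 3.478 − 0.3 = 3.178 mg/L as Cl₂.
Cl₂ equivalent: 3.178 mg/L × 956 L = 3.038 g.
Product at 67.0% available Cl: 3.038 / 0.67 = 4.534 g.

4.53 g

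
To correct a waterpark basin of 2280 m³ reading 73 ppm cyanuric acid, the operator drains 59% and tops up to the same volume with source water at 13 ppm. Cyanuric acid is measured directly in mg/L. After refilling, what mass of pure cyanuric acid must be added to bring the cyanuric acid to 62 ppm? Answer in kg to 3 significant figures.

Volume: 2280 m³ = 2,280,000 L.
After draining 59% and refilling: 73 × 0.41 + 13 × 0.59 = 37.6 ppm.
Deficit to target: 62 − 37.6 = 24.4 mg/L.
Mass: 24.4 mg/L × 2,280,000 L = 55,630 g cyanuric acid.

55.6 kg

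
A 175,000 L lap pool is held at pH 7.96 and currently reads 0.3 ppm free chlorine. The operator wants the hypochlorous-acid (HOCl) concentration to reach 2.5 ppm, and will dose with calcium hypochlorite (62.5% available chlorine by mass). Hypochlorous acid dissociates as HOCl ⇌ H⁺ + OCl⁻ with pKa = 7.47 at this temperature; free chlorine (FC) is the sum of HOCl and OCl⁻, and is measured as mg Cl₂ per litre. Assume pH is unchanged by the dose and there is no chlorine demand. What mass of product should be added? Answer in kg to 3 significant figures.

2.78 kg

[OCl⁻]/[HOCl] = 10^(pH − pKa) = 10^(7.96 − 7.47) = 3.09; fraction as HOCl = 1/(1 + 3.09) = 0.2445.
Free chlorine required for 2.5 ppm HOCl: 2.5 / 0.2445 = 10.23 ppm.
FC to add: 10.23 − 0.3 = 9.926 mg/L as Cl₂.
Cl₂ equivalent: 9.926 mg/L × 175,000 L = 1737 g.
Product at 62.5% available Cl: 1737 / 0.625 = 2779 g.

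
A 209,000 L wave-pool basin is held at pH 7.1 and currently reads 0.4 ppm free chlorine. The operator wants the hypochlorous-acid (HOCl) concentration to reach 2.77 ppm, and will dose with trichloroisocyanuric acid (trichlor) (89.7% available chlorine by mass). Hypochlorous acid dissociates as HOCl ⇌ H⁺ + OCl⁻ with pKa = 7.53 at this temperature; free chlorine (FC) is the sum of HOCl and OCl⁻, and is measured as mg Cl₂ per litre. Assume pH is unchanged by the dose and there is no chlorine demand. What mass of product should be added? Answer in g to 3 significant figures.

792 g

[OCl⁻]/[HOCl] = 10^(pH − pKa) = 10^(7.1 − 7.53) = 0.3715; fraction as HOCl = 1/(1 + 0.3715) = 0.7291.
Free chlorine required for 2.77 ppm HOCl: 2.77 / 0.7291 = 3.799 ppm.
FC to add: 3.799 − 0.4 = 3.399 mg/L as Cl₂.
Cl₂ equivalent: 3.399 mg/L × 209,000 L = 710.4 g.
Product at 89.7% available Cl: 710.4 / 0.897 = 792 g.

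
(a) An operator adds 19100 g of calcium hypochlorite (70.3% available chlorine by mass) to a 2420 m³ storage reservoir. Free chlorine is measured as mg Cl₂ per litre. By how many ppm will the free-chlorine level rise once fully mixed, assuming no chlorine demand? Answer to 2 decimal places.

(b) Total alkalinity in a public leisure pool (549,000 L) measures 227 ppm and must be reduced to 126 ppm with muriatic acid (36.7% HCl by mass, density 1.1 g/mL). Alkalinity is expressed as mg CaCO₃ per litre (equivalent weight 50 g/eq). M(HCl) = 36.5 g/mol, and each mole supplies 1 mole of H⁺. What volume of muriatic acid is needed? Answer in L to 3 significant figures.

(a) 5.55 ppm; (b) 100 L

(a) Volume: 2420 m³ = 2,420,000 L.
(a) Available chlorine delivered: 19,100 g × 0.703 = 13,430 g as Cl₂.
(a) Concentration rise: 13,430 g / 2,420,000 L = 5.548 mg/L = 5.55 ppm.

(b) Alkalinity to neutralize: (227 − 126) = 101 mg/L as CaCO₃ × 549,000 L = 55,450 g as CaCO₃.
(b) Equivalents of H⁺ required: 55,450 ÷ 50 g/eq = 1109 eq = 1109 mol HCl.
(b) Mass of HCl: 1109 × 36.5 = 40,480 g.
(b) Mass of 36.7% solution: 40,480 / 0.367 = 110,300 g.
(b) Volume: 110,300 g ÷ 1.1 g/mL = 100,300 mL.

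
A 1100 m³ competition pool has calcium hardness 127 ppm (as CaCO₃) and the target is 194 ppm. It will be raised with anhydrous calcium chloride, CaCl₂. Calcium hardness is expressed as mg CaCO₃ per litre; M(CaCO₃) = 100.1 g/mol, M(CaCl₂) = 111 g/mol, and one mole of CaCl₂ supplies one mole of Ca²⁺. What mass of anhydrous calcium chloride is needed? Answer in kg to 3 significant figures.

Volume: 1100 m³ = 1,100,000 L.
Hardness to add: (194 − 127) = 67 mg/L as CaCO₃ × 1,100,000 L = 73,700 g as CaCO₃.
Moles of Ca²⁺ (1 mol Ca²⁺ ≡ 1 mol CaCO₃): 73,700 / 100.1 g/mol = 736.3 mol.
Mass of CaCl₂: 736.3 × 111 = 81,730 g.

81.7 kg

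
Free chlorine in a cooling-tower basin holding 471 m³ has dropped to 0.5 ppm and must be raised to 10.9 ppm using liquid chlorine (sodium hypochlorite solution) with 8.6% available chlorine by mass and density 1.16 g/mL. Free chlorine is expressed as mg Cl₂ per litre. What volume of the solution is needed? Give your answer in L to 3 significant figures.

Volume: 471 m³ = 471,000 L.
Chlorine deficit: 10.9 − 0.5 = 10.4 ppm = 10.4 mg/L as Cl₂.
Cl₂ equivalent needed: 10.4 mg/L × 471,000 L = 4,898,000 mg = 4898 g.
Product at 8.6% available chlorine: 4898 / 0.086 = 56,960 g.
Volume at density 1.16 g/mL: 56,960 g ÷ 1.16 g/mL = 49,100 mL.

49.1 L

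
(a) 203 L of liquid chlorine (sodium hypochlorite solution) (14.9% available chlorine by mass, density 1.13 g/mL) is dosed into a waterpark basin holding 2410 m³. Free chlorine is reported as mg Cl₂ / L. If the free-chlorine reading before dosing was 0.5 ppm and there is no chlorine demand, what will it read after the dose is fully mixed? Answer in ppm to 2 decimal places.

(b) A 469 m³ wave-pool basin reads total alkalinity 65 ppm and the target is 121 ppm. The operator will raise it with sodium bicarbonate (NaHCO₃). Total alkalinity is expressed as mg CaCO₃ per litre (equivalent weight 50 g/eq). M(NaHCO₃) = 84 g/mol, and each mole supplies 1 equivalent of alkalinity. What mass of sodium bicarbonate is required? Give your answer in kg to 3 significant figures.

(a) 14.68 ppm; (b) 44.1 kg

(a) Volume: 2410 m³ = 2,410,000 L.
(a) Mass of solution: 203 L × 1000 mL/L × 1.13 g/mL = 229,400 g.
(a) Available chlorine delivered: 229,400 g × 0.149 = 34,180 g as Cl₂.
(a) Concentration rise: 34,180 g / 2,410,000 L = 14.18 mg/L = 14.18 ppm.
(a) Final FC: 0.5 + 14.18 = 14.68 ppm.

(b) Volume: 469 m³ = 469,000 L.
(b) Alkalinity to add: (121 − 65) = 56 mg/L as CaCO₃ × 469,000 L = 26,260 g as CaCO₃.
(b) Equivalents: 26,260 g ÷ 50 g/eq = 525.3 eq.
(b) NaHCO₃ supplies 1 eq per mole → 525.3 mol.
(b) Mass: 525.3 mol × 84 g/mol = 44,120 g.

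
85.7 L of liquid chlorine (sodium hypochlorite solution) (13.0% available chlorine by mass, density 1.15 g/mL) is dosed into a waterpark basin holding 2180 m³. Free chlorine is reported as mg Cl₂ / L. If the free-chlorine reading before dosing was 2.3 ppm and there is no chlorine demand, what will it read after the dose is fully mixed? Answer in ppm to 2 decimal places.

8.18 ppm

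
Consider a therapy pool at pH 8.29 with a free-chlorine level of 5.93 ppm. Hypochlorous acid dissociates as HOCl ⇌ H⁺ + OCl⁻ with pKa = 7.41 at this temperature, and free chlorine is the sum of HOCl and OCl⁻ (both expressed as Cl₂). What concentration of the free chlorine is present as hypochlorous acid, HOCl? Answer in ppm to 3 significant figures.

[OCl⁻]/[HOCl] = 10^(pH − pKa) = 10^(8.29 − 7.41) = 10^0.88 = 7.586.
Fraction as HOCl = 1 / (1 + 7.586) = 0.1165.
HOCl = 0.1165 × 5.93 ppm = 0.6907 ppm.

0.691 ppm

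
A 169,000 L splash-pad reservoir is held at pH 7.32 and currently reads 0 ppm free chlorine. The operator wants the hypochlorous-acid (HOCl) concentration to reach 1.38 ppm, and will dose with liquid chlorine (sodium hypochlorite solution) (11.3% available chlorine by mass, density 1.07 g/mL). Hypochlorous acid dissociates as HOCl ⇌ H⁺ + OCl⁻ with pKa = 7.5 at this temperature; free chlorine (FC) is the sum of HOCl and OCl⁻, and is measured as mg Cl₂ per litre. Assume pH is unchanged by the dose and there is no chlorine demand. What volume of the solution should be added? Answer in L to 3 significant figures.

[OCl⁻]/[HOCl] = 10^(pH − pKa) = 10^(7.32 − 7.5) = 0.6607; fraction as HOCl = 1/(1 + 0.6607) = 0.6022.
Free chlorine required for 1.38 ppm HOCl: 1.38 / 0.6022 = 2.292 ppm.
FC to add: 2.292 − 0 = 2.292 mg/L as Cl₂.
Cl₂ equivalent: 2.292 mg/L × 169,000 L = 387.3 g.
Product at 11.3% available Cl: 387.3 / 0.113 = 3427 g.
Volume: 3427 g ÷ 1.07 g/mL = 3203 mL.

3.20 L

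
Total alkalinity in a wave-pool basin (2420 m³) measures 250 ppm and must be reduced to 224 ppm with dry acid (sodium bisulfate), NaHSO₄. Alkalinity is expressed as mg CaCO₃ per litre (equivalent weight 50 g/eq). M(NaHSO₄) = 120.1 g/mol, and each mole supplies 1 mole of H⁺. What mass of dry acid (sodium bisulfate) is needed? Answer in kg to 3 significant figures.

151 kg

Volume: 2420 m³ = 2,420,000 L.
Alkalinity to neutralize: (250 − 224) = 26 mg/L as CaCO₃ × 2,420,000 L = 62,920 g as CaCO₃.
Equivalents of H⁺ required: 62,920 ÷ 50 g/eq = 1258 eq = 1258 mol NaHSO₄.
Mass of NaHSO₄: 1258 × 120.1 = 151,100 g.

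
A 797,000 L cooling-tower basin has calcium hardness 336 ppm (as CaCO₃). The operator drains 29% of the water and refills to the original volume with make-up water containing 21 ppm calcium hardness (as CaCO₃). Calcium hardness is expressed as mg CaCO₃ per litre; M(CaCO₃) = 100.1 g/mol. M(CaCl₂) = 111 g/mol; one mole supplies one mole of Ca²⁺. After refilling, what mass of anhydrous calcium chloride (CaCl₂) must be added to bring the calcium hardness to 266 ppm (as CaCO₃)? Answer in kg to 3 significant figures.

After draining 29% and refilling: 336 × 0.71 + 21 × 0.29 = 244.65 ppm.
Deficit to target: 266 − 244.65 = 21.35 mg/L.
As CaCO₃: 21.35 mg/L × 797,000 L = 17,020 g; ÷ 100.1 = 170 mol Ca²⁺.
Mass: 170 × 111 = 18,870 g.

18.9 kg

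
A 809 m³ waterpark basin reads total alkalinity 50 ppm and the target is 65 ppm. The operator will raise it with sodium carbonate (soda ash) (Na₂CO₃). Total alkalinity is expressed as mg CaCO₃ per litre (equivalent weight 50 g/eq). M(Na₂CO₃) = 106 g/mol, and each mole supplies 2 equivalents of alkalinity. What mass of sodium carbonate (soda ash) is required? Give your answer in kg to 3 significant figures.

12.9 kg

Volume: 809 m³ = 809,000 L.
Alkalinity to add: (65 − 50) = 15 mg/L as CaCO₃ × 809,000 L = 12,140 g as CaCO₃.
Equivalents: 12,140 g ÷ 50 g/eq = 242.7 eq.
Each mole of Na₂CO₃ supplies 2 eq, so 242.7 / 2 = 121.3 mol.
Mass: 121.3 mol × 106 g/mol = 12,860 g.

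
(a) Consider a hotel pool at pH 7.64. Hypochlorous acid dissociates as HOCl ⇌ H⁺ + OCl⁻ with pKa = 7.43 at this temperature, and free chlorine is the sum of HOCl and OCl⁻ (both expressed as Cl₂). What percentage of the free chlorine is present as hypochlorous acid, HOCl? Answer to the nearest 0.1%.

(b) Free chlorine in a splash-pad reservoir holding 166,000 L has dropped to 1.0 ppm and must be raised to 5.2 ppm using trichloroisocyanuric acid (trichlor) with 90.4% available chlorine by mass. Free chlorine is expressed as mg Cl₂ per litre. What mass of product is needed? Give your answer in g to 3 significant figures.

(a) 38.1%; (b) 771 g

(a) [OCl⁻]/[HOCl] = 10^(pH − pKa) = 10^(7.64 − 7.43) = 10^0.21 = 1.622.
(a) Fraction as HOCl = 1 / (1 + 1.622) = 0.3814.

(b) Chlorine deficit: 5.2 − 1.0 = 4.2 ppm = 4.2 mg/L as Cl₂.
(b) Cl₂ equivalent needed: 4.2 mg/L × 166,000 L = 697,200 mg = 697.2 g.
(b) Product at 90.4% available chlorine: 697.2 / 0.904 = 771.2 g.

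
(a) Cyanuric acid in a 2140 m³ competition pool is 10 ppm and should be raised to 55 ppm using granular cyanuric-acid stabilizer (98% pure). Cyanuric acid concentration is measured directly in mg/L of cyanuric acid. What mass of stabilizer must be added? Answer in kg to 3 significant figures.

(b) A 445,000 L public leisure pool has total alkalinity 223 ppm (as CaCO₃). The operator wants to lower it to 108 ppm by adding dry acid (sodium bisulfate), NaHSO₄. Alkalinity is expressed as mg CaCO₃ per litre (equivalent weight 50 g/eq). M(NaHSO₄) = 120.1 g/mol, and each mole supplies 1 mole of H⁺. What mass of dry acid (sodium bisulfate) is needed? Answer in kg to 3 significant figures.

(a) 98.3 kg; (b) 123 kg

(a) Volume: 2140 m³ = 2,140,000 L.
(a) CYA to add: (55 − 10) = 45 mg/L × 2,140,000 L = 96,300 g cyanuric acid.
(a) At 98% purity: 96,300 / 0.98 = 98,270 g product.

(b) Alkalinity to neutralize: (223 − 108) = 115 mg/L as CaCO₃ × 445,000 L = 51,180 g as CaCO₃.
(b) Equivalents of H⁺ required: 51,180 ÷ 50 g/eq = 1024 eq = 1024 mol NaHSO₄.
(b) Mass of NaHSO₄: 1024 × 120.1 = 122,900 g.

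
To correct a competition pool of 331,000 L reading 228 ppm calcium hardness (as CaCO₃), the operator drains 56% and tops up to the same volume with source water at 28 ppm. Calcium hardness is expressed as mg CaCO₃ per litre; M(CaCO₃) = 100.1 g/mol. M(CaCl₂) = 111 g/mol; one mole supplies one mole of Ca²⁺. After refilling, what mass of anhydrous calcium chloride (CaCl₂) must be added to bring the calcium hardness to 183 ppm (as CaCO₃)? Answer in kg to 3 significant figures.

After draining 56% and refilling: 228 × 0.44 + 28 × 0.56 = 116 ppm.
Deficit to target: 183 − 116 = 67 mg/L.
As CaCO₃: 67 mg/L × 331,000 L = 22,180 g; ÷ 100.1 = 221.5 mol Ca²⁺.
Mass: 221.5 × 111 = 24,590 g.

24.6 kg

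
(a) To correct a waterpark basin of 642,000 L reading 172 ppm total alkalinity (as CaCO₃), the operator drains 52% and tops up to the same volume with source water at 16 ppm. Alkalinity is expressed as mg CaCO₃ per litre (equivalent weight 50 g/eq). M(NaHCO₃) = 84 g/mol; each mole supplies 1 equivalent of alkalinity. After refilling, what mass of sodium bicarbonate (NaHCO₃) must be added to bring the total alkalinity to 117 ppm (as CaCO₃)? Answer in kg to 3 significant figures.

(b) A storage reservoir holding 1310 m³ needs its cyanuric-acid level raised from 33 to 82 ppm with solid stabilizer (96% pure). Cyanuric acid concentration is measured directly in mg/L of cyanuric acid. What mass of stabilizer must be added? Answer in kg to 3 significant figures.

(a) 28.2 kg; (b) 66.9 kg

(a) After draining 52% and refilling: 172 × 0.48 + 16 × 0.52 = 90.88 ppm.
(a) Deficit to target: 117 − 90.88 = 26.12 mg/L.
(a) As CaCO₃: 26.12 mg/L × 642,000 L = 16,770 g; ÷ 50 g/eq ÷ 1 = 335.4 mol NaHCO₃.
(a) Mass: 335.4 × 84 = 28,170 g.

(b) Volume: 1310 m³ = 1,310,000 L.
(b) CYA to add: (82 − 33) = 49 mg/L × 1,310,000 L = 64,190 g cyanuric acid.
(b) At 96% purity: 64,190 / 0.96 = 66,860 g product.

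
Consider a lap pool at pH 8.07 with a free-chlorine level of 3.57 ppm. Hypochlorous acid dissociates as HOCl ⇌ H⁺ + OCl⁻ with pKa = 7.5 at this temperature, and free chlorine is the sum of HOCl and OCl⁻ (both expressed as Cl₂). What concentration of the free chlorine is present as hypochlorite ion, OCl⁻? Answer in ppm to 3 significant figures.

[OCl⁻]/[HOCl] = 10^(pH − pKa) = 10^(8.07 − 7.5) = 10^0.57 = 3.715.
Fraction as HOCl = 1 / (1 + 3.715) = 0.2121.
OCl⁻ = (1 − 0.2121) × 3.57 ppm = 2.813 ppm.

2.81 ppm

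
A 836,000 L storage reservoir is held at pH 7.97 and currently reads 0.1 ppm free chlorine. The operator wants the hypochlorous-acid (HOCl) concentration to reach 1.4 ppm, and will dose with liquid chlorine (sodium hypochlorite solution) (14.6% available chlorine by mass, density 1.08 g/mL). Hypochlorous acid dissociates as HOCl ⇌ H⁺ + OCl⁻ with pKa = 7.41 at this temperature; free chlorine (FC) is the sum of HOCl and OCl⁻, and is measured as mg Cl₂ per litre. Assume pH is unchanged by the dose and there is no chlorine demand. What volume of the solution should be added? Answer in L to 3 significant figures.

[OCl⁻]/[HOCl] = 10^(pH − pKa) = 10^(7.97 − 7.41) = 3.631; fraction as HOCl = 1/(1 + 3.631) = 0.2159.
Free chlorine required for 1.4 ppm HOCl: 1.4 / 0.2159 = 6.483 ppm.
FC to add: 6.483 − 0.1 = 6.383 mg/L as Cl₂.
Cl₂ equivalent: 6.383 mg/L × 836,000 L = 5336 g.
Product at 14.6% available Cl: 5336 / 0.146 = 36,550 g.
Volume: 36,550 g ÷ 1.08 g/mL = 33,840 mL.

33.8 L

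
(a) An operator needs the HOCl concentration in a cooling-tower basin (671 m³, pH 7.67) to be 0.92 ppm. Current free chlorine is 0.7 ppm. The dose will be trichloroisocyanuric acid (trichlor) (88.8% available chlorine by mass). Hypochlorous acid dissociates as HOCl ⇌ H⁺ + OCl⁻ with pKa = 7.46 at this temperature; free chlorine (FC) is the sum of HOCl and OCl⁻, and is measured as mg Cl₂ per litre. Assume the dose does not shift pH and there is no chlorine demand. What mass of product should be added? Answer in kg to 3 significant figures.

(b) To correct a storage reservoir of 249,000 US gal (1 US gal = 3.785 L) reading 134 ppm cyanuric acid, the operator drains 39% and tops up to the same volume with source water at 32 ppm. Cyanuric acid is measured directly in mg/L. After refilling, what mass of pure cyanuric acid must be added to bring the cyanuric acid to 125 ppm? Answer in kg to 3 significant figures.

(a) 1.29 kg; (b) 29.0 kg

(a) Volume: 671 m³ = 671,000 L.
(a) [OCl⁻]/[HOCl] = 10^(pH − pKa) = 10^(7.67 − 7.46) = 1.622; fraction as HOCl = 1/(1 + 1.622) = 0.3814.
(a) Free chlorine required for 0.92 ppm HOCl: 0.92 / 0.3814 = 2.412 ppm.
(a) FC to add: 2.412 − 0.7 = 1.712 mg/L as Cl₂.
(a) Cl₂ equivalent: 1.712 mg/L × 671,000 L = 1149 g.
(a) Product at 88.8% available Cl: 1149 / 0.888 = 1294 g.

(b) Volume: 249,000 US gal × 3.785 L/gal = 942,465 L.
(b) After draining 39% and refilling: 134 × 0.61 + 32 × 0.39 = 94.22 ppm.
(b) Deficit to target: 125 − 94.22 = 30.78 mg/L.
(b) Mass: 30.78 mg/L × 942,465 L = 29,010 g cyanuric acid.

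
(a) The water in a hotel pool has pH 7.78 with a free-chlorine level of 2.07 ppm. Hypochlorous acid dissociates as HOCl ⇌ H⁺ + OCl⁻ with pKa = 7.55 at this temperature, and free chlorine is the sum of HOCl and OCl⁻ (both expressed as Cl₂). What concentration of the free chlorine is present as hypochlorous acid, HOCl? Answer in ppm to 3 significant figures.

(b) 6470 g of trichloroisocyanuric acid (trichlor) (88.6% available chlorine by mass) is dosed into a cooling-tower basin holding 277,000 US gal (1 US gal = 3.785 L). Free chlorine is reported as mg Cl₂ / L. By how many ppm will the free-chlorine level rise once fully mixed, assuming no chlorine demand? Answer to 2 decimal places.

(a) [OCl⁻]/[HOCl] = 10^(pH − pKa) = 10^(7.78 − 7.55) = 10^0.23 = 1.698.
(a) Fraction as HOCl = 1 / (1 + 1.698) = 0.3706.
(a) HOCl = 0.3706 × 2.07 ppm = 0.7672 ppm.

(b) Volume: 277,000 US gal × 3.785 L/gal = 1,048,445 L.
(b) Available chlorine delivered: 6470 g × 0.886 = 5732 g as Cl₂.
(b) Concentration rise: 5732 g / 1,048,445 L = 5.468 mg/L = 5.47 ppm.

(a) 0.767 ppm; (b) 5.47 ppm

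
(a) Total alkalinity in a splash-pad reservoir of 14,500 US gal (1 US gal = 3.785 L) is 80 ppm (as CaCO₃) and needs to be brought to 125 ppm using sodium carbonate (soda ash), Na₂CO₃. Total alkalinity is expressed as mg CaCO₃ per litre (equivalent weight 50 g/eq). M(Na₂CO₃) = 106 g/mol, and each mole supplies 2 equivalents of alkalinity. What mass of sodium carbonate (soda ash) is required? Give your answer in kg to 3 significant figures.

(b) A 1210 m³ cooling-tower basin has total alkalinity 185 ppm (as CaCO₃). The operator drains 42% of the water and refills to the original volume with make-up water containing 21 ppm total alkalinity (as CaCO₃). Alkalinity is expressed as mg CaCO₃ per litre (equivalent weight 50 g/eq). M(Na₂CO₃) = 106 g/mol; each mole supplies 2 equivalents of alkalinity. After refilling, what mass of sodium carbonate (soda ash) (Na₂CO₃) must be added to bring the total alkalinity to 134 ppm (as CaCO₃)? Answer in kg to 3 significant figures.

(a) 2.62 kg; (b) 22.9 kg

(a) Volume: 14,500 US gal × 3.785 L/gal = 54,882 L.
(a) Alkalinity to add: (125 − 80) = 45 mg/L as CaCO₃ × 54,882 L = 2470 g as CaCO₃.
(a) Equivalents: 2470 g ÷ 50 g/eq = 49.39 eq.
(a) Each mole of Na₂CO₃ supplies 2 eq, so 49.39 / 2 = 24.7 mol.
(a) Mass: 24.7 mol × 106 g/mol = 2618 g.

(b) Volume: 1210 m³ = 1,210,000 L.
(b) After draining 42% and refilling: 185 × 0.58 + 21 × 0.42 = 116.12 ppm.
(b) Deficit to target: 134 − 116.12 = 17.88 mg/L.
(b) As CaCO₃: 17.88 mg/L × 1,210,000 L = 21,630 g; ÷ 50 g/eq ÷ 2 = 216.3 mol Na₂CO₃.
(b) Mass: 216.3 × 106 = 22,930 g.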